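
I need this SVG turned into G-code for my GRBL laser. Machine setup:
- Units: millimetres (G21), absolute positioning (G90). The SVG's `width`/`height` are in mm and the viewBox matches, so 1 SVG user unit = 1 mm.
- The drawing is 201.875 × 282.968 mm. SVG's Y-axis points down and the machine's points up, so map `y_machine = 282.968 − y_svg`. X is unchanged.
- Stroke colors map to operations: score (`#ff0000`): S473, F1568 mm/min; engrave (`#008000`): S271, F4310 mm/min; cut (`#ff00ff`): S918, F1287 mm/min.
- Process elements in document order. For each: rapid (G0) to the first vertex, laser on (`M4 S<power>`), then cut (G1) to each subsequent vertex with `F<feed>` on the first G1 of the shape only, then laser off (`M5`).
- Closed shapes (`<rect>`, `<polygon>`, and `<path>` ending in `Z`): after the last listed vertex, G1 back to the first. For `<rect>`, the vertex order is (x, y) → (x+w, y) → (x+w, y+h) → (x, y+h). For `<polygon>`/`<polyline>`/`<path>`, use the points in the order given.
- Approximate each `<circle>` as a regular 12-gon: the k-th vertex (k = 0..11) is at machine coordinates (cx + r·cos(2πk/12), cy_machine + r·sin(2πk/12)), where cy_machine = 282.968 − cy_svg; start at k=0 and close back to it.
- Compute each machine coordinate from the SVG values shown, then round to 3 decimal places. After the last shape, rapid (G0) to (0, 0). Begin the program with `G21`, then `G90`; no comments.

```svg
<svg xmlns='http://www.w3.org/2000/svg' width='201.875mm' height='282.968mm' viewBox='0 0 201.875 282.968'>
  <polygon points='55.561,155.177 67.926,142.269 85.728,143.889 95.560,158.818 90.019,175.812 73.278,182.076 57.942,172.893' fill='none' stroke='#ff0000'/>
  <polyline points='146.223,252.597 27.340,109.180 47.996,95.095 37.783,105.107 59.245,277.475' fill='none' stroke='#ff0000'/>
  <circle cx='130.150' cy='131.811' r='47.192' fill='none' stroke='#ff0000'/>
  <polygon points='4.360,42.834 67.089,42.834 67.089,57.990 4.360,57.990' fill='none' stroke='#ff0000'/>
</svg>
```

Since the viewBox matches the mm dimensions, user units are millimetres directly. The only transform is the Y-flip y_m = 282.968 − y_svg.

Shape 1 is a regular polygon drawn with `<polygon>`. Its stroke #ff0000 means score at S473, F1568. After flipping Y the toolpath is (55.561,127.791) → (67.926,140.699) → (85.728,139.079) → (95.560,124.150) → (90.019,107.156) → (73.278,100.892) → (57.942,110.075) → (55.561,127.791), returning to the start.

Shape 2 is a open polyline drawn with `<polyline>`. Its stroke #ff0000 means score at S473, F1568. After flipping Y the toolpath is (146.223,30.371) → (27.340,173.788) → (47.996,187.873) → (37.783,177.861) → (59.245,5.493).

Shape 3 is a circle drawn with `<circle>`. Its stroke #ff0000 means score at S473, F1568. After flipping Y the toolpath is (177.342,151.157) → (171.019,174.753) → (153.746,192.026) → (130.150,198.349) → (106.554,192.026) → (89.281,174.753) → (82.958,151.157) → (89.281,127.561) → (106.554,110.288) → (130.150,103.965) → (153.746,110.288) → (171.019,127.561) → (177.342,151.157), returning to the start.

Shape 4 is a rectangle drawn with `<polygon>`. Its stroke #ff0000 means score at S473, F1568. After flipping Y the toolpath is (4.360,240.134) → (67.089,240.134) → (67.089,224.978) → (4.360,224.978) → (4.360,240.134), returning to the start.

G21
G90
G0 X55.561 Y127.791
M4 S473
G1 X67.926 Y140.699 F1568
G1 X85.728 Y139.079
G1 X95.560 Y124.150
G1 X90.019 Y107.156
G1 X73.278 Y100.892
G1 X57.942 Y110.075
G1 X55.561 Y127.791
M5
G0 X146.223 Y30.371
M4 S473
G1 X27.340 Y173.788 F1568
G1 X47.996 Y187.873
G1 X37.783 Y177.861
G1 X59.245 Y5.493
M5
G0 X177.342 Y151.157
M4 S473
G1 X171.019 Y174.753 F1568
G1 X153.746 Y192.026
G1 X130.150 Y198.349
G1 X106.554 Y192.026
G1 X89.281 Y174.753
G1 X82.958 Y151.157
G1 X89.281 Y127.561
G1 X106.554 Y110.288
G1 X130.150 Y103.965
G1 X153.746 Y110.288
G1 X171.019 Y127.561
G1 X177.342 Y151.157
M5
G0 X4.360 Y240.134
M4 S473
G1 X67.089 Y240.134 F1568
G1 X67.089 Y224.978
G1 X4.360 Y224.978
G1 X4.360 Y240.134
M5
G0 X0.000 Y0.000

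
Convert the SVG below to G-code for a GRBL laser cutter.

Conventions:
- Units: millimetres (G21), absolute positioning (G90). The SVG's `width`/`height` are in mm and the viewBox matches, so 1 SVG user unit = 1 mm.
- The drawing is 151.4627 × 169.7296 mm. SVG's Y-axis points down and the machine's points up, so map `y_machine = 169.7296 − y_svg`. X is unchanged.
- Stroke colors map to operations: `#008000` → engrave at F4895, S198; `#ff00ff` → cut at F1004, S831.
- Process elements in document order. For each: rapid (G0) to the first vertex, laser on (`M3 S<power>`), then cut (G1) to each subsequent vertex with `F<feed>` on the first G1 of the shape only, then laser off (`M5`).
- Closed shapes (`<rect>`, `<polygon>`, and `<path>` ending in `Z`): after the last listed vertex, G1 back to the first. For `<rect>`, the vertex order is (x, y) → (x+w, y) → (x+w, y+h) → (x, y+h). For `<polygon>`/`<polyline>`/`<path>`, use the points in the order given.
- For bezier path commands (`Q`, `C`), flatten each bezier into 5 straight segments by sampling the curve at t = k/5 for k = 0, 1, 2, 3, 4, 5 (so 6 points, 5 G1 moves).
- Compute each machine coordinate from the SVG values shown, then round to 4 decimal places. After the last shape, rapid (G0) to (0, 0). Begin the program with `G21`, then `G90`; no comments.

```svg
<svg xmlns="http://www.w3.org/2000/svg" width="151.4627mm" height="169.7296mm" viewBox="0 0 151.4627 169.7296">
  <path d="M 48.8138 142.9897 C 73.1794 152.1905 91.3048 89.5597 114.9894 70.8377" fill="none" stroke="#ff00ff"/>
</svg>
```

G21
G90
G0 X48.8138 Y26.7399
M3 S831
G1 X62.7787 Y28.9133 F1004
G1 X75.8124 Y42.7707
G1 X88.4811 Y62.7567
G1 X101.3513 Y83.3156
G1 X114.9894 Y98.8919
M5
G0 X0.0000 Y0.0000

viewBox `0 0 151.4627 169.7296` with mm width/height → 1 unit = 1 mm. Flip: y_m = 169.7296 − y_svg.

**Shape 1** — `<path>` cubic bezier, stroke `#ff00ff` → cut (S831, F1004). Control points (SVG): P0=(48.8138,142.9897), P1=(73.1794,152.1905), P2=(91.3048,89.5597), P3=(114.9894,70.8377); sampled at t=k/5. Machine vertices: (48.8138,26.7399) → (62.7787,28.9133) → (75.8124,42.7707) → (88.4811,62.7567) → (101.3513,83.3156) → (114.9894,98.8919). Open path.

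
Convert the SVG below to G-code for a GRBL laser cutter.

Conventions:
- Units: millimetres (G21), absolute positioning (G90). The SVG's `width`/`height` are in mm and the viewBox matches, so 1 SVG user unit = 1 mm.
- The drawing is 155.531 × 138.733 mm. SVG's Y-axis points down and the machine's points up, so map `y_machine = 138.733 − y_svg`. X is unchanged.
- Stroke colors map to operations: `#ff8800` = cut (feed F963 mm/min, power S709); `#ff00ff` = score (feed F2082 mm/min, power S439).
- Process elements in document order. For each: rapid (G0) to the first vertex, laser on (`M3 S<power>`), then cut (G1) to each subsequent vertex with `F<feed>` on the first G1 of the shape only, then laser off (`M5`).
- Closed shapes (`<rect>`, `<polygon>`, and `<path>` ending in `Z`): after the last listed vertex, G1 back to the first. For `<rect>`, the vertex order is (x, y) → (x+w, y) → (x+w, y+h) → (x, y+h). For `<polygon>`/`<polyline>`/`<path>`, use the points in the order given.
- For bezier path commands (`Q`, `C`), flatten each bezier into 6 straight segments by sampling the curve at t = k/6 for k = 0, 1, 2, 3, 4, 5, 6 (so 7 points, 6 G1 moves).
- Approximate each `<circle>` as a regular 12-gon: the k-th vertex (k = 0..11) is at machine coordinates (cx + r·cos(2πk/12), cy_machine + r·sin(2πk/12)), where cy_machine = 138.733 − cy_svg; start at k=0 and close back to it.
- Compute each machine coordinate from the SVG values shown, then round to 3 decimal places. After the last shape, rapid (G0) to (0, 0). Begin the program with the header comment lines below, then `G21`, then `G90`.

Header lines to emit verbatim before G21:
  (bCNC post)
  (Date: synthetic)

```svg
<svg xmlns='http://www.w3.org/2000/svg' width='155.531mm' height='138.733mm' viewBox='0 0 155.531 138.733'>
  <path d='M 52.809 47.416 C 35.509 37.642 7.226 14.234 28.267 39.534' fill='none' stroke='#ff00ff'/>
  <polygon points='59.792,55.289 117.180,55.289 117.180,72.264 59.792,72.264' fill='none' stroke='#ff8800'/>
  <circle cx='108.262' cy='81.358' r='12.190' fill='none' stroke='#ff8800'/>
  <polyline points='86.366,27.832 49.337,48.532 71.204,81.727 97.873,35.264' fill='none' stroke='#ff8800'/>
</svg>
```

1 u = 1 mm; y_m = 138.733 − y.

[1] `<path>` cubic bezier, #ff00ff→score S439 F2082: (52.809,91.317) → (43.523,97.052) → (34.082,103.327) → (26.160,108.411) → (21.434,110.572) → (21.578,108.079) → (28.267,99.199)

[2] `<polygon>` rectangle, #ff8800→cut S709 F963: (59.792,83.444) → (117.180,83.444) → (117.180,66.469) → (59.792,66.469) → (59.792,83.444) (closed)

[3] `<circle>` circle, #ff8800→cut S709 F963: (120.452,57.375) → (118.819,63.470) → (114.357,67.932) → (108.262,69.565) → (102.167,67.932) → (97.705,63.470) → (96.072,57.375) → (97.705,51.280) → (102.167,46.818) → (108.262,45.185) → (114.357,46.818) → (118.819,51.280) → (120.452,57.375) (closed)

[4] `<polyline>` open polyline, #ff8800→cut S709 F963: (86.366,110.901) → (49.337,90.201) → (71.204,57.006) → (97.873,103.469)

(bCNC post)
(Date: synthetic)
G21
G90
G0 X52.809 Y91.317
M3 S439
G1 X43.523 Y97.052 F2082
G1 X34.082 Y103.327
G1 X26.160 Y108.411
G1 X21.434 Y110.572
G1 X21.578 Y108.079
G1 X28.267 Y99.199
M5
G0 X59.792 Y83.444
M3 S709
G1 X117.180 Y83.444 F963
G1 X117.180 Y66.469
G1 X59.792 Y66.469
G1 X59.792 Y83.444
M5
G0 X120.452 Y57.375
M3 S709
G1 X118.819 Y63.470 F963
G1 X114.357 Y67.932
G1 X108.262 Y69.565
G1 X102.167 Y67.932
G1 X97.705 Y63.470
G1 X96.072 Y57.375
G1 X97.705 Y51.280
G1 X102.167 Y46.818
G1 X108.262 Y45.185
G1 X114.357 Y46.818
G1 X118.819 Y51.280
G1 X120.452 Y57.375
M5
G0 X86.366 Y110.901
M3 S709
G1 X49.337 Y90.201 F963
G1 X71.204 Y57.006
G1 X97.873 Y103.469
M5
G0 X0.000 Y0.000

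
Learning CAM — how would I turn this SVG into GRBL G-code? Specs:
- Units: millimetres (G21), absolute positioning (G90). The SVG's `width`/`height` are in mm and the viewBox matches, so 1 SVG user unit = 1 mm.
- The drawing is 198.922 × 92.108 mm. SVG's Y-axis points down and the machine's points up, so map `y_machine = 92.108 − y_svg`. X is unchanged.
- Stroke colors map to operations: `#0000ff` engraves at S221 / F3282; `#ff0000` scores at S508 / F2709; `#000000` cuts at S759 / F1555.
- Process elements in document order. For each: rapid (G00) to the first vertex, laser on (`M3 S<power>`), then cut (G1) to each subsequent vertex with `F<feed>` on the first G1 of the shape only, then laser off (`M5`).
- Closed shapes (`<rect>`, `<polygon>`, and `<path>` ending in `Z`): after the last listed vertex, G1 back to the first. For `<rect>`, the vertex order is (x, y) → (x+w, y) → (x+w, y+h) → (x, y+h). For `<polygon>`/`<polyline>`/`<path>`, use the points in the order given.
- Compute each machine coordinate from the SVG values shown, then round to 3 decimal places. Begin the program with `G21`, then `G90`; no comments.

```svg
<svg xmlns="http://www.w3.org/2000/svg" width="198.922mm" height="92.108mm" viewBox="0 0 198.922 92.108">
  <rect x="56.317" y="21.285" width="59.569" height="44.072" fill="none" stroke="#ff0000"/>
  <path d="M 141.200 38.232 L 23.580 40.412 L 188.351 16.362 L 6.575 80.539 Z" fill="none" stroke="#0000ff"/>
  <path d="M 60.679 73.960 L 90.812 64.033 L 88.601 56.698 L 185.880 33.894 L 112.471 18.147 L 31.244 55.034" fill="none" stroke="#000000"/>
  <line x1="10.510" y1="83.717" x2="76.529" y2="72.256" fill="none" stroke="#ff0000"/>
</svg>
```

1 u = 1 mm; y_m = 92.108 − y.

[1] `<rect>` rectangle, #ff0000→score S508 F2709: (56.317,70.823) → (115.886,70.823) → (115.886,26.751) → (56.317,26.751) → (56.317,70.823) (closed)

[2] `<path>` closed polygon, #0000ff→engrave S221 F3282: (141.200,53.876) → (23.580,51.696) → (188.351,75.746) → (6.575,11.569) → (141.200,53.876) (closed)

[3] `<path>` open polyline, #000000→cut S759 F1555: (60.679,18.148) → (90.812,28.075) → (88.601,35.410) → (185.880,58.214) → (112.471,73.961) → (31.244,37.074)

[4] `<line>` line segment, #ff0000→score S508 F2709: (10.510,8.391) → (76.529,19.852)

G21
G90
G00 X56.317 Y70.823
M3 S508
G1 X115.886 Y70.823 F2709
G1 X115.886 Y26.751
G1 X56.317 Y26.751
G1 X56.317 Y70.823
M5
G00 X141.200 Y53.876
M3 S221
G1 X23.580 Y51.696 F3282
G1 X188.351 Y75.746
G1 X6.575 Y11.569
G1 X141.200 Y53.876
M5
G00 X60.679 Y18.148
M3 S759
G1 X90.812 Y28.075 F1555
G1 X88.601 Y35.410
G1 X185.880 Y58.214
G1 X112.471 Y73.961
G1 X31.244 Y37.074
M5
G00 X10.510 Y8.391
M3 S508
G1 X76.529 Y19.852 F2709
M5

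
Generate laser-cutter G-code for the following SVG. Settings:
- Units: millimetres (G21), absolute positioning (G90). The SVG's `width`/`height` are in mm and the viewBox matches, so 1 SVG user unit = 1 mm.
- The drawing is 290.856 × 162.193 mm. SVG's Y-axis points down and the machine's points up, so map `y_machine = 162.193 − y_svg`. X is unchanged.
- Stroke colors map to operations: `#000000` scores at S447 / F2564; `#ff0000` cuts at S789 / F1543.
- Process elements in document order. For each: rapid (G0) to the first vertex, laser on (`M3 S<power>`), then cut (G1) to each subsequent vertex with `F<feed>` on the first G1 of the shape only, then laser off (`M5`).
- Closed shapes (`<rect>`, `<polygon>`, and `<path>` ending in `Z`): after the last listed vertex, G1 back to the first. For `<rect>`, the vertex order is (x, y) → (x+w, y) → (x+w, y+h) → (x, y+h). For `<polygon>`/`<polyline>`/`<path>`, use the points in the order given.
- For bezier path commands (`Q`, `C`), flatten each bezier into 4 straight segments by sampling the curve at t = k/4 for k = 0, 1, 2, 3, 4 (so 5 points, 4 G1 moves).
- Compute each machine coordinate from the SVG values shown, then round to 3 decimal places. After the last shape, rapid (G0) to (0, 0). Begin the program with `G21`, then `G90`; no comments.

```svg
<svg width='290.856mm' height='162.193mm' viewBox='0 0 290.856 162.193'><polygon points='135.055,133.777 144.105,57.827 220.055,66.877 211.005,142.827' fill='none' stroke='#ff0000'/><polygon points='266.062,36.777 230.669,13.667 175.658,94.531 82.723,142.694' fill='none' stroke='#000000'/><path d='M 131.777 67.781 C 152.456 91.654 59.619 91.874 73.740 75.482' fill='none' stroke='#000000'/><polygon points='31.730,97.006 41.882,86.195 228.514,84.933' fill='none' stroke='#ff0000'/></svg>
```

G21
G90
G0 X135.055 Y28.416
M3 S789
G1 X144.105 Y104.366 F1543
G1 X220.055 Y95.316
G1 X211.005 Y19.366
G1 X135.055 Y28.416
M5
G0 X266.062 Y125.416
M3 S447
G1 X230.669 Y148.526 F2564
G1 X175.658 Y67.662
G1 X82.723 Y19.499
G1 X266.062 Y125.416
M5
G0 X131.777 Y94.412
M3 S447
G1 X129.447 Y80.832 F2564
G1 X105.218 Y75.462
G1 X79.759 Y77.642
G1 X73.740 Y86.711
M5
G0 X31.730 Y65.187
M3 S789
G1 X41.882 Y75.998 F1543
G1 X228.514 Y77.260
G1 X31.730 Y65.187
M5
G0 X0.000 Y0.000

viewBox `0 0 290.856 162.193` with mm width/height → 1 unit = 1 mm. Flip: y_m = 162.193 − y_svg.

**Shape 1** — `<polygon>` regular polygon, stroke `#ff0000` → cut (S789, F1543). Machine vertices: (135.055,28.416) → (144.105,104.366) → (220.055,95.316) → (211.005,19.366) → (135.055,28.416). Closed: final G1 returns to the first vertex.

**Shape 2** — `<polygon>` closed polygon, stroke `#000000` → score (S447, F2564). Machine vertices: (266.062,125.416) → (230.669,148.526) → (175.658,67.662) → (82.723,19.499) → (266.062,125.416). Closed: final G1 returns to the first vertex.

**Shape 3** — `<path>` cubic bezier, stroke `#000000` → score (S447, F2564). Control points (SVG): P0=(131.777,67.781), P1=(152.456,91.654), P2=(59.619,91.874), P3=(73.740,75.482); sampled at t=k/4. Machine vertices: (131.777,94.412) → (129.447,80.832) → (105.218,75.462) → (79.759,77.642) → (73.740,86.711). Open path.

**Shape 4** — `<polygon>` closed polygon, stroke `#ff0000` → cut (S789, F1543). Machine vertices: (31.730,65.187) → (41.882,75.998) → (228.514,77.260) → (31.730,65.187). Closed: final G1 returns to the first vertex.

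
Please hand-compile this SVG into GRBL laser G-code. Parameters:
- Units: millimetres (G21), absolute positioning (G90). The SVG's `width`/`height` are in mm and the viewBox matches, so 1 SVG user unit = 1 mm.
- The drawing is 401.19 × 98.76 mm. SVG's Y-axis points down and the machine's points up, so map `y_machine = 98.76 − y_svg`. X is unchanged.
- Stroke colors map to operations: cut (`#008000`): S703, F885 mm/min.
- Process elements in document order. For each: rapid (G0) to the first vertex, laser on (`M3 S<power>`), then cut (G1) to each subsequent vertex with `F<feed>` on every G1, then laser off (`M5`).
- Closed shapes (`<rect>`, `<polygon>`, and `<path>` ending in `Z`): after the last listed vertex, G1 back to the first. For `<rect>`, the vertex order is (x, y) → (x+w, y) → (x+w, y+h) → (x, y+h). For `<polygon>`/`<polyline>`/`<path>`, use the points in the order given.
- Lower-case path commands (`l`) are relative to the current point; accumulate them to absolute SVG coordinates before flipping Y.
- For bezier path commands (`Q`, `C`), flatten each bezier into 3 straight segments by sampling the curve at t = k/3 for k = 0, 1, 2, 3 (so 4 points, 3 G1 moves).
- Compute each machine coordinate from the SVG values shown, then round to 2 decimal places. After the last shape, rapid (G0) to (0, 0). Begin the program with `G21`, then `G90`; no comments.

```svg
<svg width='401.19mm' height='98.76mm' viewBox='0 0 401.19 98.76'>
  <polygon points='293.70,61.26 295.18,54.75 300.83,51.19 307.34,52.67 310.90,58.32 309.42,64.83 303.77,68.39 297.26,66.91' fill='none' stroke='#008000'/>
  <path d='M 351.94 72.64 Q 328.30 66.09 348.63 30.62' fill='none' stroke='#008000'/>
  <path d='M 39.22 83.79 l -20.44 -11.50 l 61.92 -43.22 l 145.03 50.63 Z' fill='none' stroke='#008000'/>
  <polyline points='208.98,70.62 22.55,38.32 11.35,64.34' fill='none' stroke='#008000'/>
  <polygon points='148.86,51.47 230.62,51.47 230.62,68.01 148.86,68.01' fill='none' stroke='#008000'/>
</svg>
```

G21
G90
G0 X293.70 Y37.50
M3 S703
G1 X295.18 Y44.01 F885
G1 X300.83 Y47.57 F885
G1 X307.34 Y46.09 F885
G1 X310.90 Y40.44 F885
G1 X309.42 Y33.93 F885
G1 X303.77 Y30.37 F885
G1 X297.26 Y31.85 F885
G1 X293.70 Y37.50 F885
M5
G0 X351.94 Y26.12
M3 S703
G1 X341.07 Y33.70 F885
G1 X339.96 Y47.71 F885
G1 X348.63 Y68.14 F885
M5
G0 X39.22 Y14.97
M3 S703
G1 X18.78 Y26.47 F885
G1 X80.70 Y69.69 F885
G1 X225.73 Y19.06 F885
G1 X39.22 Y14.97 F885
M5
G0 X208.98 Y28.14
M3 S703
G1 X22.55 Y60.44 F885
G1 X11.35 Y34.42 F885
M5
G0 X148.86 Y47.29
M3 S703
G1 X230.62 Y47.29 F885
G1 X230.62 Y30.75 F885
G1 X148.86 Y30.75 F885
G1 X148.86 Y47.29 F885
M5
G0 X0.00 Y0.00

1 u = 1 mm; y_m = 98.76 − y.

[1] `<polygon>` regular polygon, #008000→cut S703 F885: (293.70,37.50) → (295.18,44.01) → (300.83,47.57) → (307.34,46.09) → (310.90,40.44) → (309.42,33.93) → (303.77,30.37) → (297.26,31.85) → (293.70,37.50) (closed)

[2] `<path>` quadratic bezier, #008000→cut S703 F885: (351.94,26.12) → (341.07,33.70) → (339.96,47.71) → (348.63,68.14)

[3] `<path>` closed polygon, #008000→cut S703 F885: (39.22,14.97) → (18.78,26.47) → (80.70,69.69) → (225.73,19.06) → (39.22,14.97) (closed)

[4] `<polyline>` open polyline, #008000→cut S703 F885: (208.98,28.14) → (22.55,60.44) → (11.35,34.42)

[5] `<polygon>` rectangle, #008000→cut S703 F885: (148.86,47.29) → (230.62,47.29) → (230.62,30.75) → (148.86,30.75) → (148.86,47.29) (closed)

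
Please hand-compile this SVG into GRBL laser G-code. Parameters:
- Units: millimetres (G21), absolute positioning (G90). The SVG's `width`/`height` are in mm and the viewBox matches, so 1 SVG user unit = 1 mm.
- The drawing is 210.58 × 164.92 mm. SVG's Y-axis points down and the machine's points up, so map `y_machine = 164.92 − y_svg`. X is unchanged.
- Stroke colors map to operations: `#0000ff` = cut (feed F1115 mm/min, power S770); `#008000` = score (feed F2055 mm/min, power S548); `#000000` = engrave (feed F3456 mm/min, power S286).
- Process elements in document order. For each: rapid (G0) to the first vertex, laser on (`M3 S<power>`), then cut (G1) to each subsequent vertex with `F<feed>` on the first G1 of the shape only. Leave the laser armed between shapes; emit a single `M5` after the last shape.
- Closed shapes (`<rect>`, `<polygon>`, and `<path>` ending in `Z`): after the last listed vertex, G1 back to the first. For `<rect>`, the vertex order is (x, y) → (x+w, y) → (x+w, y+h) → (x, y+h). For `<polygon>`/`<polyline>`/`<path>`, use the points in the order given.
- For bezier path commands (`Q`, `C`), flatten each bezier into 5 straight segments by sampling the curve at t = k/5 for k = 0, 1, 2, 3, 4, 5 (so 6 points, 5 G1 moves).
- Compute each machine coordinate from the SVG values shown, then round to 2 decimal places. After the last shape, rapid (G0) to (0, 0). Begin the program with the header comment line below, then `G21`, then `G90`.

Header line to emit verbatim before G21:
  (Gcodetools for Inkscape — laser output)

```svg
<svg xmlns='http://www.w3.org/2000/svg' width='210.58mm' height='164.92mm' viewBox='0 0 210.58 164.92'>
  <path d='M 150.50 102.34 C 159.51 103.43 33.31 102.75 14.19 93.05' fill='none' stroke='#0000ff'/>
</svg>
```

(Gcodetools for Inkscape — laser output)
G21
G90
G0 X150.50 Y62.58
M3 S770
G1 X141.62 Y62.20 F1115
G1 X111.92 Y62.59
G1 X73.03 Y64.10
G1 X36.57 Y67.07
G1 X14.19 Y71.87
M5
G0 X0.00 Y0.00

1 u = 1 mm; y_m = 164.92 − y.

[1] `<path>` cubic bezier, #0000ff→cut S770 F1115: (150.50,62.58) → (141.62,62.20) → (111.92,62.59) → (73.03,64.10) → (36.57,67.07) → (14.19,71.87)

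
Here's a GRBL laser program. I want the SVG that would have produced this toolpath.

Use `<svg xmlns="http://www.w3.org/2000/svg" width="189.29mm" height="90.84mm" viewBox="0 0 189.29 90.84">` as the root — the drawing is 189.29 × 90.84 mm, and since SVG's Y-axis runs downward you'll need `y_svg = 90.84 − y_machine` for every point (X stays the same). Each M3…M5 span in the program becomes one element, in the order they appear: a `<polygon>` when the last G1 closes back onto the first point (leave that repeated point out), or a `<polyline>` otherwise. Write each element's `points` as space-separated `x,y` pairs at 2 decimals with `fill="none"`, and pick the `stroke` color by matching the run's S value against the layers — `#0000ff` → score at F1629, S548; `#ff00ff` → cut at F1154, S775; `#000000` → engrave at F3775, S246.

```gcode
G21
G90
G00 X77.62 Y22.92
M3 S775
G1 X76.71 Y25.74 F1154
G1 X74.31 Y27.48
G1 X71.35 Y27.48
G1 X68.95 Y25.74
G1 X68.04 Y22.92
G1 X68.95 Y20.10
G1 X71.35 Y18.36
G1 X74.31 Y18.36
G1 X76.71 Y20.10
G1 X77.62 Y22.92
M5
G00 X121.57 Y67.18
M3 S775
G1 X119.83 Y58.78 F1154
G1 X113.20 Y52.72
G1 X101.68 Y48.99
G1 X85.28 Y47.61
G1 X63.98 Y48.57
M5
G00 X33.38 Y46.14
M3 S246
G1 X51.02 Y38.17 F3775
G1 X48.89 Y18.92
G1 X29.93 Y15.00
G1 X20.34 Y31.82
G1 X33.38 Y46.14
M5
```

Machine Y-up, SVG Y-down with viewBox height 90.84, so y_svg = 90.84 − y_machine; X carries over.

Run 1: power S775 maps to stroke `#ff00ff` (cut). The run returns to its start, so emit a `<polygon>` with points (Y-flipped): 77.62,67.92 76.71,65.10 74.31,63.36 71.35,63.36 68.95,65.10 68.04,67.92 68.95,70.74 71.35,72.48 74.31,72.48 76.71,70.74.

Run 2: the run's S775 means `#ff00ff` (cut). The run is open, so emit a `<polyline>` with points (Y-flipped): 121.57,23.66 119.83,32.06 113.20,38.12 101.68,41.85 85.28,43.23 63.98,42.27.

Run 3: power S246 maps to stroke `#000000` (engrave). The run returns to its start, so emit a `<polygon>` with points (Y-flipped): 33.38,44.70 51.02,52.67 48.89,71.92 29.93,75.84 20.34,59.02.

<svg xmlns="http://www.w3.org/2000/svg" width="189.29mm" height="90.84mm" viewBox="0 0 189.29 90.84">
  <polygon points="77.62,67.92 76.71,65.10 74.31,63.36 71.35,63.36 68.95,65.10 68.04,67.92 68.95,70.74 71.35,72.48 74.31,72.48 76.71,70.74" fill="none" stroke="#ff00ff"/>
  <polyline points="121.57,23.66 119.83,32.06 113.20,38.12 101.68,41.85 85.28,43.23 63.98,42.27" fill="none" stroke="#ff00ff"/>
  <polygon points="33.38,44.70 51.02,52.67 48.89,71.92 29.93,75.84 20.34,59.02" fill="none" stroke="#000000"/>
</svg>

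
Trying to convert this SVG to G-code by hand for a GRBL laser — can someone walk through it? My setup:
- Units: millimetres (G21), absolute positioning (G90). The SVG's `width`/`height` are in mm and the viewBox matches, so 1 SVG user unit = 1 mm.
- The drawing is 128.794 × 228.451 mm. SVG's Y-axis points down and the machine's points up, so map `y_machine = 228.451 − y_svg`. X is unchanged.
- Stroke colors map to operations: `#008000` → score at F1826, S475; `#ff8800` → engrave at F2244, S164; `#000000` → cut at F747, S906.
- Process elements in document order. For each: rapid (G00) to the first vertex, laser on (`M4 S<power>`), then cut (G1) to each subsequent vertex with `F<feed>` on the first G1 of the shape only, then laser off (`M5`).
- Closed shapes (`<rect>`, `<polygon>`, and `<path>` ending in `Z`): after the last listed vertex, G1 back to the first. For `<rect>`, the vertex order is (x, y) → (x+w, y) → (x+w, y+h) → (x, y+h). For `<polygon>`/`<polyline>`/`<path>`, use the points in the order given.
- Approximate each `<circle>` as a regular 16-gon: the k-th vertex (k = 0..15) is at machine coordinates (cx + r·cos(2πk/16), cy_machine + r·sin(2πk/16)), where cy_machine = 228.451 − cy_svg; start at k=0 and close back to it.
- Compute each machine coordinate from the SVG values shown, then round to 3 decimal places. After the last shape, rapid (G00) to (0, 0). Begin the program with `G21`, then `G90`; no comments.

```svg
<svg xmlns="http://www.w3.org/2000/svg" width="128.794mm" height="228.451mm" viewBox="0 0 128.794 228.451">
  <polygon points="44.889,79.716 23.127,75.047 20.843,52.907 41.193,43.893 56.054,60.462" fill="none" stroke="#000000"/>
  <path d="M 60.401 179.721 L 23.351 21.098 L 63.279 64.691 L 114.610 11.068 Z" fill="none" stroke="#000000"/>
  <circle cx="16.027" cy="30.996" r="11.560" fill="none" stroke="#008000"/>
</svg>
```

1 u = 1 mm; y_m = 228.451 − y.

[1] `<polygon>` regular polygon, #000000→cut S906 F747: (44.889,148.735) → (23.127,153.404) → (20.843,175.544) → (41.193,184.558) → (56.054,167.989) → (44.889,148.735) (closed)

[2] `<path>` closed polygon, #000000→cut S906 F747: (60.401,48.730) → (23.351,207.353) → (63.279,163.760) → (114.610,217.383) → (60.401,48.730) (closed)

[3] `<circle>` circle, #008000→score S475 F1826: (27.587,197.455) → (26.707,201.879) → (24.201,205.629) → (20.451,208.135) → (16.027,209.015) → (11.603,208.135) → (7.853,205.629) → (5.347,201.879) → (4.467,197.455) → (5.347,193.031) → (7.853,189.281) → (11.603,186.775) → (16.027,185.895) → (20.451,186.775) → (24.201,189.281) → (26.707,193.031) → (27.587,197.455) (closed)

G21
G90
G00 X44.889 Y148.735
M4 S906
G1 X23.127 Y153.404 F747
G1 X20.843 Y175.544
G1 X41.193 Y184.558
G1 X56.054 Y167.989
G1 X44.889 Y148.735
M5
G00 X60.401 Y48.730
M4 S906
G1 X23.351 Y207.353 F747
G1 X63.279 Y163.760
G1 X114.610 Y217.383
G1 X60.401 Y48.730
M5
G00 X27.587 Y197.455
M4 S475
G1 X26.707 Y201.879 F1826
G1 X24.201 Y205.629
G1 X20.451 Y208.135
G1 X16.027 Y209.015
G1 X11.603 Y208.135
G1 X7.853 Y205.629
G1 X5.347 Y201.879
G1 X4.467 Y197.455
G1 X5.347 Y193.031
G1 X7.853 Y189.281
G1 X11.603 Y186.775
G1 X16.027 Y185.895
G1 X20.451 Y186.775
G1 X24.201 Y189.281
G1 X26.707 Y193.031
G1 X27.587 Y197.455
M5
G00 X0.000 Y0.000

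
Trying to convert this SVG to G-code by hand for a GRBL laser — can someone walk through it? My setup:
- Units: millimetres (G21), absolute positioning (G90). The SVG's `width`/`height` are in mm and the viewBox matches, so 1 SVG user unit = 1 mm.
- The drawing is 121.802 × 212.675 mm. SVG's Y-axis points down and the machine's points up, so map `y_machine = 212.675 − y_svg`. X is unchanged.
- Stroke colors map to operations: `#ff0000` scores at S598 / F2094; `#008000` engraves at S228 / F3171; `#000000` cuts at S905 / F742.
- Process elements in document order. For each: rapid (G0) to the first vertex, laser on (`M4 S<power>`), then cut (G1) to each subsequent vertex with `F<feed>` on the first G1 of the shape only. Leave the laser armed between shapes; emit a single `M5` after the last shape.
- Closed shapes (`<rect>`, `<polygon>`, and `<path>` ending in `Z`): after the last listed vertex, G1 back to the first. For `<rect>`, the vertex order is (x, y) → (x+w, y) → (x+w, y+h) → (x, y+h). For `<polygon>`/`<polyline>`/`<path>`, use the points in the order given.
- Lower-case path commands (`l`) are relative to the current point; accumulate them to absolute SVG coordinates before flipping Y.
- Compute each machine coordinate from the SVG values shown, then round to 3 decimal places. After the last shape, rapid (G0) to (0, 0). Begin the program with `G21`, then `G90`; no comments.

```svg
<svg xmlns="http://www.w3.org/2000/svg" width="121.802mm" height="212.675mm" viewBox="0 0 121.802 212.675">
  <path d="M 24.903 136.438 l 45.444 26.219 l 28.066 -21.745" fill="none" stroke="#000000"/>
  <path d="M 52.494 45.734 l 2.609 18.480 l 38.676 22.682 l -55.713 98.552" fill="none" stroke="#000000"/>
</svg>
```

1 u = 1 mm; y_m = 212.675 − y.

[1] `<path>` open polyline, #000000→cut S905 F742: (24.903,76.237) → (70.347,50.018) → (98.413,71.763)

[2] `<path>` open polyline, #000000→cut S905 F742: (52.494,166.941) → (55.103,148.461) → (93.779,125.779) → (38.066,27.227)

G21
G90
G0 X24.903 Y76.237
M4 S905
G1 X70.347 Y50.018 F742
G1 X98.413 Y71.763
G0 X52.494 Y166.941
M4 S905
G1 X55.103 Y148.461 F742
G1 X93.779 Y125.779
G1 X38.066 Y27.227
M5
G0 X0.000 Y0.000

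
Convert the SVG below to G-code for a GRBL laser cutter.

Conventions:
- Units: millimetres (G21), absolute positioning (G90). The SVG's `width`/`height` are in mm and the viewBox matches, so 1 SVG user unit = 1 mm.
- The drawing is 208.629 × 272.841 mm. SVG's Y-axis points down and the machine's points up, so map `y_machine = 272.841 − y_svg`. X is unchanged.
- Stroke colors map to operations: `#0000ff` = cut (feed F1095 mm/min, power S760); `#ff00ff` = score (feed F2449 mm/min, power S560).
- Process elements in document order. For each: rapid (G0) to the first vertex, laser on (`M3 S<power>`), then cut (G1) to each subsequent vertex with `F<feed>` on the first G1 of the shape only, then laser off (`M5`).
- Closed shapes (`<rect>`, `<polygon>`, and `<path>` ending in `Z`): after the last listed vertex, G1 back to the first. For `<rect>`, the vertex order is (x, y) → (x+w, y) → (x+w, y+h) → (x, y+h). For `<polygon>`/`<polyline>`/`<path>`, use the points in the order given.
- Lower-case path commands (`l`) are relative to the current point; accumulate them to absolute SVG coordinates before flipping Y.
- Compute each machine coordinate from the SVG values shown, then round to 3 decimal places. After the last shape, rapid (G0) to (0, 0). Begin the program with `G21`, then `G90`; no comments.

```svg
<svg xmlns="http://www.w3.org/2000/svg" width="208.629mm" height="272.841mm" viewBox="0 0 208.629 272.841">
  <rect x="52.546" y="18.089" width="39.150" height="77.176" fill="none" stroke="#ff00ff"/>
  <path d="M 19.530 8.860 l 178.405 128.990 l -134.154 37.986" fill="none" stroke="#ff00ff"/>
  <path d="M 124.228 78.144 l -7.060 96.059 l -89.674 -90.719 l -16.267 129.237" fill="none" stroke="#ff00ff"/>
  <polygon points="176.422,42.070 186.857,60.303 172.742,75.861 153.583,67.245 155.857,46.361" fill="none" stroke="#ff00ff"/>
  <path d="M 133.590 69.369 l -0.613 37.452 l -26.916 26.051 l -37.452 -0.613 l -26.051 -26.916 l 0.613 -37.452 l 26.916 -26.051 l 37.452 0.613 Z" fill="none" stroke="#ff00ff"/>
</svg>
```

G21
G90
G0 X52.546 Y254.752
M3 S560
G1 X91.696 Y254.752 F2449
G1 X91.696 Y177.576
G1 X52.546 Y177.576
G1 X52.546 Y254.752
M5
G0 X19.530 Y263.981
M3 S560
G1 X197.935 Y134.991 F2449
G1 X63.781 Y97.005
M5
G0 X124.228 Y194.697
M3 S560
G1 X117.168 Y98.638 F2449
G1 X27.494 Y189.357
G1 X11.227 Y60.120
M5
G0 X176.422 Y230.771
M3 S560
G1 X186.857 Y212.538 F2449
G1 X172.742 Y196.980
G1 X153.583 Y205.596
G1 X155.857 Y226.480
G1 X176.422 Y230.771
M5
G0 X133.590 Y203.472
M3 S560
G1 X132.977 Y166.020 F2449
G1 X106.061 Y139.969
G1 X68.609 Y140.582
G1 X42.558 Y167.498
G1 X43.171 Y204.950
G1 X70.087 Y231.001
G1 X107.539 Y230.388
G1 X133.590 Y203.472
M5
G0 X0.000 Y0.000

viewBox `0 0 208.629 272.841` with mm width/height → 1 unit = 1 mm. Flip: y_m = 272.841 − y_svg.

**Shape 1** — `<rect>` rectangle, stroke `#ff00ff` → score (S560, F2449). Machine vertices: (52.546,254.752) → (91.696,254.752) → (91.696,177.576) → (52.546,177.576) → (52.546,254.752). Closed: final G1 returns to the first vertex.

**Shape 2** — `<path>` open polyline, stroke `#ff00ff` → score (S560, F2449). Machine vertices: (19.530,263.981) → (197.935,134.991) → (63.781,97.005). Open path.

**Shape 3** — `<path>` open polyline, stroke `#ff00ff` → score (S560, F2449). Machine vertices: (124.228,194.697) → (117.168,98.638) → (27.494,189.357) → (11.227,60.120). Open path.

**Shape 4** — `<polygon>` regular polygon, stroke `#ff00ff` → score (S560, F2449). Machine vertices: (176.422,230.771) → (186.857,212.538) → (172.742,196.980) → (153.583,205.596) → (155.857,226.480) → (176.422,230.771). Closed: final G1 returns to the first vertex.

**Shape 5** — `<path>` regular polygon, stroke `#ff00ff` → score (S560, F2449). Machine vertices: (133.590,203.472) → (132.977,166.020) → (106.061,139.969) → (68.609,140.582) → (42.558,167.498) → (43.171,204.950) → (70.087,231.001) → (107.539,230.388) → (133.590,203.472). Closed: final G1 returns to the first vertex.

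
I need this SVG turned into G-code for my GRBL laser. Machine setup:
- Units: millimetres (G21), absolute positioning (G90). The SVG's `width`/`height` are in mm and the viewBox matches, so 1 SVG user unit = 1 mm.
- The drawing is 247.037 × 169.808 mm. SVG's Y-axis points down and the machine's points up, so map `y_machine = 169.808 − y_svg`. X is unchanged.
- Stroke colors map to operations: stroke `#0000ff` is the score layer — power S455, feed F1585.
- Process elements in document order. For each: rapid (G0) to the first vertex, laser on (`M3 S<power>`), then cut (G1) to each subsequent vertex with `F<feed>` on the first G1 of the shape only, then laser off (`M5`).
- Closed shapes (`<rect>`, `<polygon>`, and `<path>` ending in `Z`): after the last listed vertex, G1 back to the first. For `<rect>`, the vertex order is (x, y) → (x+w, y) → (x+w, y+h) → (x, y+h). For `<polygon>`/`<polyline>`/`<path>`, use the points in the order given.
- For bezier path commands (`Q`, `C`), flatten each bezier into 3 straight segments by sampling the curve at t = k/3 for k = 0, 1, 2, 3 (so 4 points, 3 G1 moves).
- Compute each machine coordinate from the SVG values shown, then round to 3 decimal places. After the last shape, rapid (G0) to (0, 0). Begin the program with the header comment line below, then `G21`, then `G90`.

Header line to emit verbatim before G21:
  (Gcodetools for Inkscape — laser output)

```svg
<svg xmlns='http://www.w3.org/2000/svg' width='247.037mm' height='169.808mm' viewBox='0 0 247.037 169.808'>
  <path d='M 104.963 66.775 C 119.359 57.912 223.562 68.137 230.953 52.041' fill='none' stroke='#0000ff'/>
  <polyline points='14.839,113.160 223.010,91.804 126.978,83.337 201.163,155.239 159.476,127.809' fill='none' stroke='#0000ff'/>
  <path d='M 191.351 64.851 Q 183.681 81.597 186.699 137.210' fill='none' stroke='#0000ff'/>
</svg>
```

(Gcodetools for Inkscape — laser output)
G21
G90
G0 X104.963 Y103.033
M3 S455
G1 X142.383 Y107.215 F1585
G1 X198.203 Y108.763
G1 X230.953 Y117.767
M5
G0 X14.839 Y56.648
M3 S455
G1 X223.010 Y78.004 F1585
G1 X126.978 Y86.471
G1 X201.163 Y14.569
G1 X159.476 Y41.999
M5
G0 X191.351 Y104.957
M3 S455
G1 X187.425 Y89.474 F1585
G1 X185.875 Y65.355
G1 X186.699 Y32.598
M5
G0 X0.000 Y0.000

viewBox `0 0 247.037 169.808` with mm width/height → 1 unit = 1 mm. Flip: y_m = 169.808 − y_svg.

**Shape 1** — `<path>` cubic bezier, stroke `#0000ff` → score (S455, F1585). Control points (SVG): P0=(104.963,66.775), P1=(119.359,57.912), P2=(223.562,68.137), P3=(230.953,52.041); sampled at t=k/3. Machine vertices: (104.963,103.033) → (142.383,107.215) → (198.203,108.763) → (230.953,117.767). Open path.

**Shape 2** — `<polyline>` open polyline, stroke `#0000ff` → score (S455, F1585). Machine vertices: (14.839,56.648) → (223.010,78.004) → (126.978,86.471) → (201.163,14.569) → (159.476,41.999). Open path.

**Shape 3** — `<path>` quadratic bezier, stroke `#0000ff` → score (S455, F1585). Control points (SVG): P0=(191.351,64.851), P1=(183.681,81.597), P2=(186.699,137.210); sampled at t=k/3. Machine vertices: (191.351,104.957) → (187.425,89.474) → (185.875,65.355) → (186.699,32.598). Open path.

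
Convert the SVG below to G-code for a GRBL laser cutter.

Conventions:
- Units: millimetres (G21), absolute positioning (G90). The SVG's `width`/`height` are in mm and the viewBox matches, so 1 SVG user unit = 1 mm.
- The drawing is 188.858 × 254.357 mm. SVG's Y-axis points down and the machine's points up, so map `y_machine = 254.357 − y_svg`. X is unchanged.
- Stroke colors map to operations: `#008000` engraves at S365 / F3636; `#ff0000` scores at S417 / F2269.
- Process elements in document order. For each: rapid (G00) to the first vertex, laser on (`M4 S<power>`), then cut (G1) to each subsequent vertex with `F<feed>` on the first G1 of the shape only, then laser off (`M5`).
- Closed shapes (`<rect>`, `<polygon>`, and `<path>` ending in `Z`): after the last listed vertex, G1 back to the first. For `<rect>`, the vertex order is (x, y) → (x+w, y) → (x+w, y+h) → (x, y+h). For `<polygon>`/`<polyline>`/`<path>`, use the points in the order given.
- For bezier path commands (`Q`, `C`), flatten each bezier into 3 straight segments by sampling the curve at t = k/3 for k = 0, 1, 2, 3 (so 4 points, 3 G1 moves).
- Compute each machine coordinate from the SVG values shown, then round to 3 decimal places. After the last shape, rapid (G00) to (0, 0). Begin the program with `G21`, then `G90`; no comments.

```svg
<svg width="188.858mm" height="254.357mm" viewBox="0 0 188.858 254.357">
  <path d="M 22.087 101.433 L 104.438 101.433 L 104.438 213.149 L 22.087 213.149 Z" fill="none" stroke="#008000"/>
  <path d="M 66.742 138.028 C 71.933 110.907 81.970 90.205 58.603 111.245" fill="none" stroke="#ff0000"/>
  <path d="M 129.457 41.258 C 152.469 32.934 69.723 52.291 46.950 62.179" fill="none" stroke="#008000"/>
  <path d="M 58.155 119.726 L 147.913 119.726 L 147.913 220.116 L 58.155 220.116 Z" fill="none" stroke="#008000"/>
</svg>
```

G21
G90
G00 X22.087 Y152.924
M4 S365
G1 X104.438 Y152.924 F3636
G1 X104.438 Y41.208
G1 X22.087 Y41.208
G1 X22.087 Y152.924
M5
G00 X66.742 Y116.329
M4 S417
G1 X72.132 Y140.002 F2269
G1 X72.252 Y151.546
G1 X58.603 Y143.112
M5
G00 X129.457 Y213.099
M4 S365
G1 X123.355 Y213.572 F3636
G1 X83.576 Y203.846
G1 X46.950 Y192.178
M5
G00 X58.155 Y134.631
M4 S365
G1 X147.913 Y134.631 F3636
G1 X147.913 Y34.241
G1 X58.155 Y34.241
G1 X58.155 Y134.631
M5
G00 X0.000 Y0.000

1 u = 1 mm; y_m = 254.357 − y.

[1] `<path>` rectangle, #008000→engrave S365 F3636: (22.087,152.924) → (104.438,152.924) → (104.438,41.208) → (22.087,41.208) → (22.087,152.924) (closed)

[2] `<path>` cubic bezier, #ff0000→score S417 F2269: (66.742,116.329) → (72.132,140.002) → (72.252,151.546) → (58.603,143.112)

[3] `<path>` cubic bezier, #008000→engrave S365 F3636: (129.457,213.099) → (123.355,213.572) → (83.576,203.846) → (46.950,192.178)

[4] `<path>` rectangle, #008000→engrave S365 F3636: (58.155,134.631) → (147.913,134.631) → (147.913,34.241) → (58.155,34.241) → (58.155,134.631) (closed)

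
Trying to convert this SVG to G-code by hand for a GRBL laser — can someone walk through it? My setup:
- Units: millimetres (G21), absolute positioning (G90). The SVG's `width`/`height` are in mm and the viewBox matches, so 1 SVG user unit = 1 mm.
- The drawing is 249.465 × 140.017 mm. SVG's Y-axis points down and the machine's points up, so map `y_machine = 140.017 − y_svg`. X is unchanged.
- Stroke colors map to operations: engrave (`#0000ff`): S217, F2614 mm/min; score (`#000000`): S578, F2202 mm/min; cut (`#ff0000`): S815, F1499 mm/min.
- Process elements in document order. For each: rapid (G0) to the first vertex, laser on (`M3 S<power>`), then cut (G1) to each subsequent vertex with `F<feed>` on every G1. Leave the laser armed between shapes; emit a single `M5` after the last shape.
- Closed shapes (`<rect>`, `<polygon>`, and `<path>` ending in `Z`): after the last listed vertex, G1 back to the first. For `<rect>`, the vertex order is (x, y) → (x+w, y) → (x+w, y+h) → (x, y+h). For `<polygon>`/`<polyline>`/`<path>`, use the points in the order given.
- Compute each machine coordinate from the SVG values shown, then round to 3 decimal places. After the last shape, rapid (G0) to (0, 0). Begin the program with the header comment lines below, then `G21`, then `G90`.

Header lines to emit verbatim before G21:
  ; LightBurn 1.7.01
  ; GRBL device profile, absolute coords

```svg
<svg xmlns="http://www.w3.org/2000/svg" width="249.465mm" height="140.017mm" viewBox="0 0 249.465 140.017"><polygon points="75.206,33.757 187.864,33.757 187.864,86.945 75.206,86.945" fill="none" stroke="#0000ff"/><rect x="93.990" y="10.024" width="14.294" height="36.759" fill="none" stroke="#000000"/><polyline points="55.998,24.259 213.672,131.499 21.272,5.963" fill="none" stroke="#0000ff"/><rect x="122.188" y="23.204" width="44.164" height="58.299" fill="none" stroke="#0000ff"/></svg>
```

Since the viewBox matches the mm dimensions, user units are millimetres directly. The only transform is the Y-flip y_m = 140.017 − y_svg.

Shape 1 is a rectangle drawn with `<polygon>`. Its stroke #0000ff means engrave at S217, F2614. After flipping Y the toolpath is (75.206,106.260) → (187.864,106.260) → (187.864,53.072) → (75.206,53.072) → (75.206,106.260), returning to the start.

Shape 2 is a rectangle drawn with `<rect>`. Its stroke #000000 means score at S578, F2202. After flipping Y the toolpath is (93.990,129.993) → (108.284,129.993) → (108.284,93.234) → (93.990,93.234) → (93.990,129.993), returning to the start.

Shape 3 is a open polyline drawn with `<polyline>`. Its stroke #0000ff means engrave at S217, F2614. After flipping Y the toolpath is (55.998,115.758) → (213.672,8.518) → (21.272,134.054).

Shape 4 is a rectangle drawn with `<rect>`. Its stroke #0000ff means engrave at S217, F2614. After flipping Y the toolpath is (122.188,116.813) → (166.352,116.813) → (166.352,58.514) → (122.188,58.514) → (122.188,116.813), returning to the start.

; LightBurn 1.7.01
; GRBL device profile, absolute coords
G21
G90
G0 X75.206 Y106.260
M3 S217
G1 X187.864 Y106.260 F2614
G1 X187.864 Y53.072 F2614
G1 X75.206 Y53.072 F2614
G1 X75.206 Y106.260 F2614
G0 X93.990 Y129.993
M3 S578
G1 X108.284 Y129.993 F2202
G1 X108.284 Y93.234 F2202
G1 X93.990 Y93.234 F2202
G1 X93.990 Y129.993 F2202
G0 X55.998 Y115.758
M3 S217
G1 X213.672 Y8.518 F2614
G1 X21.272 Y134.054 F2614
G0 X122.188 Y116.813
M3 S217
G1 X166.352 Y116.813 F2614
G1 X166.352 Y58.514 F2614
G1 X122.188 Y58.514 F2614
G1 X122.188 Y116.813 F2614
M5
G0 X0.000 Y0.000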